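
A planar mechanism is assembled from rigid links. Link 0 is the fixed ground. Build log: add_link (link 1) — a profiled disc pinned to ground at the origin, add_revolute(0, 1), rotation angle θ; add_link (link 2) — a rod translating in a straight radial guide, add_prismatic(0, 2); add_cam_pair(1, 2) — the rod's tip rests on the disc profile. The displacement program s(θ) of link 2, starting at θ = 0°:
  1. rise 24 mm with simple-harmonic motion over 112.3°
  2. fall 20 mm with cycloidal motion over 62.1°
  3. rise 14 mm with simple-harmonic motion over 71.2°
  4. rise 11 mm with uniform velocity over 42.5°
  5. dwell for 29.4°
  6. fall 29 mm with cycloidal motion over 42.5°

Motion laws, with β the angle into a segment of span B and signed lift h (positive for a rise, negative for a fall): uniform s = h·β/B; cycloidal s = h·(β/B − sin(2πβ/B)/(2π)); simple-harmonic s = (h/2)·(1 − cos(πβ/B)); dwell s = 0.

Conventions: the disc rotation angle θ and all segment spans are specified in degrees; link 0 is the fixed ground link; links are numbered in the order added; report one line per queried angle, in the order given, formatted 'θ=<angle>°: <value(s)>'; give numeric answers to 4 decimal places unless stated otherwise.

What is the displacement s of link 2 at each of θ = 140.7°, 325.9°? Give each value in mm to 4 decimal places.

seg 1 [0°–112.3°] simple-harmonic, h=24: full span → s += 24 → s = 24.0000
seg 2 [112.3°–174.4°] cycloidal, h=-20: θ=140.7° here. β=28.4, B=62.1. -20·(0.4573 − sin(2π·0.4573)/(2π)) = -8.3033 → s = 15.6967
seg 2 [112.3°–174.4°] cycloidal, h=-20: full span → s += -20 → s = 4.0000
seg 3 [174.4°–245.6°] simple-harmonic, h=14: full span → s += 14 → s = 18.0000
seg 4 [245.6°–288.1°] uniform, h=11: full span → s += 11 → s = 29.0000
seg 5 [288.1°–317.5°] dwell: s stays 29.0000
seg 6 [317.5°–360°] cycloidal, h=-29: θ=325.9° here. β=8.4, B=42.5. -29·(0.1976 − sin(2π·0.1976)/(2π)) = -1.3637 → s = 27.6363

θ=140.7°: 15.6967
θ=325.9°: 27.6363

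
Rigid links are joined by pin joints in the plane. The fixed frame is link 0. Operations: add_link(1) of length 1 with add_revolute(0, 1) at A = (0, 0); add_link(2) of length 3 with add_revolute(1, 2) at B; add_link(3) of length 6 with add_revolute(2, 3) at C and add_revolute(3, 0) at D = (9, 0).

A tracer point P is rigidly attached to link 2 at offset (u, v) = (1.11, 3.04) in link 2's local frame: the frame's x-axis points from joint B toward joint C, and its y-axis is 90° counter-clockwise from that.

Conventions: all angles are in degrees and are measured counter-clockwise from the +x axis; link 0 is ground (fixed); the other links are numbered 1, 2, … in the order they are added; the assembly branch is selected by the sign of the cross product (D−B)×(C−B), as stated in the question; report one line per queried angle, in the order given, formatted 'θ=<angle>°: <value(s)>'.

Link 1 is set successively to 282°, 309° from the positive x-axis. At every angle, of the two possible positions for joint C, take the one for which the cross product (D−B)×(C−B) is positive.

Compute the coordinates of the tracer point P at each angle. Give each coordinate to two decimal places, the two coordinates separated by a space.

A=(0,0), D=(9.00,0)
θ=282°: B = A + 1.00·(cos282°, sin282°) = (0.2079, -0.9781)
θ=282°: |BD| = 8.8463
θ=282°: circle(B,3.00) ∩ circle(D,6.00): a=2.8971, h=0.7789
θ=282°:   candidates: C₊=(3.0011,0.1164) cross=6.891; C₋=(3.1734,-1.4320) cross=-6.891
θ=282°:   branch + wants cross > 0 → take C=(3.0011,0.1164) (cross=6.891)
θ=282°: ex = (C−B)/|BC| = (0.9311,0.3648); ey = (-0.3648,0.9311)
θ=282°: P = B + 1.11·ex + 3.04·ey = (0.1323,2.2573)
θ=309°: B = A + 1.00·(cos309°, sin309°) = (0.6293, -0.7771)
θ=309°: |BD| = 8.4067
θ=309°: circle(B,3.00) ∩ circle(D,6.00): a=2.5975, h=1.5010
θ=309°:   candidates: C₊=(3.0769,0.9576) cross=12.619; C₋=(3.3544,-2.0316) cross=-12.619
θ=309°:   branch + wants cross > 0 → take C=(3.0769,0.9576) (cross=12.619)
θ=309°: ex = (C−B)/|BC| = (0.8159,0.5782); ey = (-0.5782,0.8159)
θ=309°: P = B + 1.11·ex + 3.04·ey = (-0.2229,2.3449)

θ=282°: 0.13 2.26
θ=309°: -0.22 2.34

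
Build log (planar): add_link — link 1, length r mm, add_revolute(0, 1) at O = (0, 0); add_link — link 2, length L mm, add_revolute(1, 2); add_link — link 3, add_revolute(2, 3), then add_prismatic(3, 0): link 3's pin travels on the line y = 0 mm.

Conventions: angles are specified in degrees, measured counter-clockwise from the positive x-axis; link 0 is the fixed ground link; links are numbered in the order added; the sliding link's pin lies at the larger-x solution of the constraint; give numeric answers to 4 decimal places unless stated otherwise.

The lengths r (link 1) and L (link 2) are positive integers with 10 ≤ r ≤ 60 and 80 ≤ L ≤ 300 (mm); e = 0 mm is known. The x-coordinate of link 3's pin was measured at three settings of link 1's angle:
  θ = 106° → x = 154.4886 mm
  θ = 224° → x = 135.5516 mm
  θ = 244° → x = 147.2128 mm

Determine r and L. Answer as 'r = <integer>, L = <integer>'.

constraint per measurement: (x − r cos θ)² + (r sin θ − e)² = L²
subtracting the θ₁ and θ₂ equations cancels the r² and L² terms:
r = (x₁² − x₂²) / (2[(x₁cos θ₁ + e sin θ₁) − (x₂cos θ₂ + e sin θ₂)]) = 50.0001 → r = 50
L² = (x₁ − r cos θ₁)² + (r sin θ₁ − e)² = 30625.0105 → L = 175.0000 → L = 175
check at θ₃=244°: x = 147.2128 (printed 147.2128) ✓

r = 50, L = 175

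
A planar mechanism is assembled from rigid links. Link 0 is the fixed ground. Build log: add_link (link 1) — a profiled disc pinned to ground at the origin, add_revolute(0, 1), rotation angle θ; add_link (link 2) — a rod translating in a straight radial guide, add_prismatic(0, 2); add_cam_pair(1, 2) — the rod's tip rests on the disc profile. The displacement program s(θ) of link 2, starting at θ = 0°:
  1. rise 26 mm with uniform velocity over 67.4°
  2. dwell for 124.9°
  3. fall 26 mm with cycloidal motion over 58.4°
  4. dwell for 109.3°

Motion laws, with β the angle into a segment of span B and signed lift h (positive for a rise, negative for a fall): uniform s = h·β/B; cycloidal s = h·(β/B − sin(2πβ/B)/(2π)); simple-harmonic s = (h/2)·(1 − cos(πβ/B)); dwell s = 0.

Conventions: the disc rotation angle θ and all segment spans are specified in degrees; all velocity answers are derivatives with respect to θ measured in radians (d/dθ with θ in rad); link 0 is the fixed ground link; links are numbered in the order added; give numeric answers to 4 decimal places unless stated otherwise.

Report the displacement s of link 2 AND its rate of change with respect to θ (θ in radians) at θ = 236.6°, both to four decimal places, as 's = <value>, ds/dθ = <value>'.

seg 1 [0°–67.4°] uniform, h=26: full span → s += 26 → s = 26.0000
seg 2 [67.4°–192.3°] dwell: s stays 26.0000
seg 3 [192.3°–250.7°] cycloidal, h=-26: θ=236.6° here. β=44.3, B=58.4. -26·(0.7586 − sin(2π·0.7586)/(2π)) = -23.8546 → s = 2.1454
velocity in seg [192.3°–250.7°] (cycloidal), θ in radians: β = 44.3° = 0.7732 rad, B = 58.4° = 1.0193 rad; ds/dθ = (h/B)(1 − cos(2πβ/B)) = ((-26)/1.0193)(1 − cos(2π·0.7586)) = -24.136848 mm/rad

s = 2.1454, ds/dθ = -24.1368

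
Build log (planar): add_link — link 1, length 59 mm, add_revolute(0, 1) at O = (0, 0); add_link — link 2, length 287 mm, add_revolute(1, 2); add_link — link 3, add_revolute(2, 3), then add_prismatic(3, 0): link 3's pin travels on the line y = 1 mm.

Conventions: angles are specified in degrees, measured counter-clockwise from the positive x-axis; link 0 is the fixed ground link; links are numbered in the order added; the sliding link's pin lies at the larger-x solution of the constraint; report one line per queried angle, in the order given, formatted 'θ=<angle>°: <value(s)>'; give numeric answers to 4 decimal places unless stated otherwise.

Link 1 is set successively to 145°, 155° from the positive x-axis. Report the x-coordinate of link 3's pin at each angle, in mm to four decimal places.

geometry: r = 59 mm, L = 287 mm, e = 1 mm
θ=145°: crank pin P = (r cos θ, r sin θ) = (-48.329971, 33.841010)
θ=145°: h = r sin θ − e = 33.841010 − 1 = 32.841010
θ=145°: x = r cos θ + √(L² − h²) = -48.329971 + 285.114833 = 236.784863
θ=155°: crank pin P = (r cos θ, r sin θ) = (-53.472159, 24.934477)
θ=155°: h = r sin θ − e = 24.934477 − 1 = 23.934477
θ=155°: x = r cos θ + √(L² − h²) = -53.472159 + 286.000246 = 232.528087

θ=145°: 236.7849
θ=155°: 232.5281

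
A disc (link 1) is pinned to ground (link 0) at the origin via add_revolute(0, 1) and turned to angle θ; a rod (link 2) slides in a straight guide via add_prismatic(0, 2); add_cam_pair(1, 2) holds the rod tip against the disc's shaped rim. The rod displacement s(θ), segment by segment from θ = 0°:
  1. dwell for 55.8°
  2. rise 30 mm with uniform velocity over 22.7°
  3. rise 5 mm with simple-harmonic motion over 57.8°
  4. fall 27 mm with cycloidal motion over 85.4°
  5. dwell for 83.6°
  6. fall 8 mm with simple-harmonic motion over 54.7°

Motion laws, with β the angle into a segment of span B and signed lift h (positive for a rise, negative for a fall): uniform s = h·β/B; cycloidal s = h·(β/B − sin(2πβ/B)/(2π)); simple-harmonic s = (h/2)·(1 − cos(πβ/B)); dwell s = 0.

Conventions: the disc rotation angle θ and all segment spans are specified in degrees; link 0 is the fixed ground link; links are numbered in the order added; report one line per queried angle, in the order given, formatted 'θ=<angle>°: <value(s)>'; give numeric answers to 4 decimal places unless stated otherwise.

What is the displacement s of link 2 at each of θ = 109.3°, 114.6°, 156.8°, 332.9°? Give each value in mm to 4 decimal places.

segment 1 (0° to 55.8°, dwell): s unchanged at 0.0000
segment 2 (55.8° to 78.5°, uniform, h = 30) is passed completely: s = 0.0000 + (30) = 30.0000
θ = 109.3° falls in segment 3 (78.5° to 136.3°, simple-harmonic, h = 5): β = 109.3 − 78.5 = 30.8°, B = 57.8°; Δs = 5/2·(1 − cos(π·0.5329)) = 2.7577; s = 30.0000 + 2.7577 = 32.7577
θ = 114.6° falls in segment 3 (78.5° to 136.3°, simple-harmonic, h = 5): β = 114.6 − 78.5 = 36.1°, B = 57.8°; Δs = 5/2·(1 − cos(π·0.6246)) = 3.4536; s = 30.0000 + 3.4536 = 33.4536
segment 3 (78.5° to 136.3°, simple-harmonic, h = 5) is passed completely: s = 30.0000 + (5) = 35.0000
θ = 156.8° falls in segment 4 (136.3° to 221.7°, cycloidal, h = -27): β = 156.8 − 136.3 = 20.5°, B = 85.4°; Δs = -27·(0.2400 − sin(2π·0.2400)/(2π)) = -2.1925; s = 35.0000 − 2.1925 = 32.8075
segment 4 (136.3° to 221.7°, cycloidal, h = -27) is passed completely: s = 35.0000 + (-27) = 8.0000
segment 5 (221.7° to 305.3°, dwell): s unchanged at 8.0000
θ = 332.9° falls in segment 6 (305.3° to 360°, simple-harmonic, h = -8): β = 332.9 − 305.3 = 27.6°, B = 54.7°; Δs = -8/2·(1 − cos(π·0.5046)) = -4.0574; s = 8.0000 − 4.0574 = 3.9426

θ=109.3°: 32.7577
θ=114.6°: 33.4536
θ=156.8°: 32.8075
θ=332.9°: 3.9426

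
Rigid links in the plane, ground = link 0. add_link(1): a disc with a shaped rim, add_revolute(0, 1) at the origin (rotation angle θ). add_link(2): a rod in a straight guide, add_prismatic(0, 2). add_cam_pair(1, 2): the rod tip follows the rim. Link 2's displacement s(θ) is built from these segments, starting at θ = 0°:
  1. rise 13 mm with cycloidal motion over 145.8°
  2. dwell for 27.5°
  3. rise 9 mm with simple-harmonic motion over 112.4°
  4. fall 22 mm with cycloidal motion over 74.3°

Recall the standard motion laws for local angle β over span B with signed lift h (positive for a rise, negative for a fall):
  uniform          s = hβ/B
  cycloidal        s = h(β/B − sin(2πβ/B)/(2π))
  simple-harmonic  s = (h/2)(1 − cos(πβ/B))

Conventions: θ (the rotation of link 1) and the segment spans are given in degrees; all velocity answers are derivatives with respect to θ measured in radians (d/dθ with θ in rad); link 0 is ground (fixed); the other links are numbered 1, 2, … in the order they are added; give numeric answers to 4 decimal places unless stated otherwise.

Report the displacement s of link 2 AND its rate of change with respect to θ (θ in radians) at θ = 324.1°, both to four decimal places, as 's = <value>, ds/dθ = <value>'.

segment 1 (0° to 145.8°, cycloidal, h = 13) is passed completely: s = 0.0000 + (13) = 13.0000
segment 2 (145.8° to 173.3°, dwell): s unchanged at 13.0000
segment 3 (173.3° to 285.7°, simple-harmonic, h = 9) is passed completely: s = 13.0000 + (9) = 22.0000
θ = 324.1° falls in segment 4 (285.7° to 360°, cycloidal, h = -22): β = 324.1 − 285.7 = 38.4°, B = 74.3°; Δs = -22·(0.5168 − sin(2π·0.5168)/(2π)) = -11.7396; s = 22.0000 − 11.7396 = 10.2604
velocity in seg [285.7°–360°] (cycloidal), θ in radians: β = 38.4° = 0.6702 rad, B = 74.3° = 1.2968 rad; ds/dθ = (h/B)(1 − cos(2πβ/B)) = ((-22)/1.2968)(1 − cos(2π·0.5168)) = -33.835512 mm/rad

s = 10.2604, ds/dθ = -33.8355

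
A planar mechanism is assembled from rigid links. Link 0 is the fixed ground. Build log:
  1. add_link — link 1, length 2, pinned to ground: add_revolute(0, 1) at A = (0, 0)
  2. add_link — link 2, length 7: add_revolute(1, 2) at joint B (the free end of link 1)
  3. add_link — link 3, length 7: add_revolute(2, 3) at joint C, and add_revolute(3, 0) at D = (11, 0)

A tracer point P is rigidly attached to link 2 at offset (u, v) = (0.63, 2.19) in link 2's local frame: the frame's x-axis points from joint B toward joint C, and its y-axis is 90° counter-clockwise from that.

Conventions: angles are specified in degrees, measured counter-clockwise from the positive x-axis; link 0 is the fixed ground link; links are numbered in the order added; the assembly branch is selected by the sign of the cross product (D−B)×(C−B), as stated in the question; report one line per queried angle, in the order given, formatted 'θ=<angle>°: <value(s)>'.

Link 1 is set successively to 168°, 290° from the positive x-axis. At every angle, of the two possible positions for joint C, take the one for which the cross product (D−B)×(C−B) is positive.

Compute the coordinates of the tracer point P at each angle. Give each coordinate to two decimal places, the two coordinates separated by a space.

A=(0,0), D=(11.00,0)
θ=168°: B = A + 2.00·(cos168°, sin168°) = (-1.9563, 0.4158)
θ=168°: |BD| = 12.9630
θ=168°: circle(B,7.00) ∩ circle(D,7.00): a=6.4815, h=2.6439
θ=168°:   candidates: C₊=(4.6067,2.8505) cross=34.273; C₋=(4.4370,-2.4347) cross=-34.273
θ=168°:   branch + wants cross > 0 → take C=(4.6067,2.8505) (cross=34.273)
θ=168°: ex = (C−B)/|BC| = (0.9376,0.3478); ey = (-0.3478,0.9376)
θ=168°: P = B + 0.63·ex + 2.19·ey = (-2.1273,2.6882)
θ=290°: B = A + 2.00·(cos290°, sin290°) = (0.6840, -1.8794)
θ=290°: |BD| = 10.4858
θ=290°: circle(B,7.00) ∩ circle(D,7.00): a=5.2429, h=4.6381
θ=290°:   candidates: C₊=(5.0107,3.6233) cross=48.634; C₋=(6.6733,-5.5027) cross=-48.634
θ=290°:   branch + wants cross > 0 → take C=(5.0107,3.6233) (cross=48.634)
θ=290°: ex = (C−B)/|BC| = (0.6181,0.7861); ey = (-0.7861,0.6181)
θ=290°: P = B + 0.63·ex + 2.19·ey = (-0.6481,-0.0305)

θ=168°: -2.13 2.69
θ=290°: -0.65 -0.03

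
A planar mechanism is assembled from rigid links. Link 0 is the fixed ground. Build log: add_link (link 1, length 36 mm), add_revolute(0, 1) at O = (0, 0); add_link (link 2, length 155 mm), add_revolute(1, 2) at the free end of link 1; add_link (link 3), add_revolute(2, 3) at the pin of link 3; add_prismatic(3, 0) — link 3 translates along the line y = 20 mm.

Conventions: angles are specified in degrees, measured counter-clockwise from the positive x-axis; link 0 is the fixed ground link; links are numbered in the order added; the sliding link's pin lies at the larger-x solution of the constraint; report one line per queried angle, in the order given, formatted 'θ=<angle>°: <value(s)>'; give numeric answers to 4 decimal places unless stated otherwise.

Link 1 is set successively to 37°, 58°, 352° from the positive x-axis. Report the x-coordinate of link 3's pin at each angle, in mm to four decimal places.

geometry: r = 36 mm, L = 155 mm, e = 20 mm
θ=37°: crank pin P = (r cos θ, r sin θ) = (28.750878, 21.665341)
θ=37°: h = r sin θ − e = 21.665341 − 20 = 1.665341
θ=37°: x = r cos θ + √(L² − h²) = 28.750878 + 154.991053 = 183.741932
θ=58°: crank pin P = (r cos θ, r sin θ) = (19.077094, 30.529731)
θ=58°: h = r sin θ − e = 30.529731 − 20 = 10.529731
θ=58°: x = r cos θ + √(L² − h²) = 19.077094 + 154.641924 = 173.719018
θ=352°: crank pin P = (r cos θ, r sin θ) = (35.649650, -5.010232)
θ=352°: h = r sin θ − e = -5.010232 − 20 = -25.010232
θ=352°: x = r cos θ + √(L² − h²) = 35.649650 + 152.968913 = 188.618563

θ=37°: 183.7419
θ=58°: 173.7190
θ=352°: 188.6186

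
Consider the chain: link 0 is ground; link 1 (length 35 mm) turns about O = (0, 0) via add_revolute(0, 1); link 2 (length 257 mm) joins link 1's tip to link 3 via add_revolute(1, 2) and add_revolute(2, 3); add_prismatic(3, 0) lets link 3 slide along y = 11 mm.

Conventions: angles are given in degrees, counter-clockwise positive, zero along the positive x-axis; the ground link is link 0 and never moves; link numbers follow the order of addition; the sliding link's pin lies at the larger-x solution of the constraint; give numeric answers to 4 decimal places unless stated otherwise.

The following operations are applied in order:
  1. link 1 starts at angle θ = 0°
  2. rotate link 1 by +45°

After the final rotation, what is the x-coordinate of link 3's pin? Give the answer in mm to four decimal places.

geometry: r = 35 mm, L = 257 mm, e = 11 mm; θ starts at 0°
rotate link 1 by +45°: θ ← 0° +45° = 45°
crank pin P = (r cos θ, r sin θ) = (24.748737, 24.748737)
h = r sin θ − e = 24.748737 − 11 = 13.748737
x = r cos θ + √(L² − h²) = 24.748737 + 256.631978 = 281.380716

281.3807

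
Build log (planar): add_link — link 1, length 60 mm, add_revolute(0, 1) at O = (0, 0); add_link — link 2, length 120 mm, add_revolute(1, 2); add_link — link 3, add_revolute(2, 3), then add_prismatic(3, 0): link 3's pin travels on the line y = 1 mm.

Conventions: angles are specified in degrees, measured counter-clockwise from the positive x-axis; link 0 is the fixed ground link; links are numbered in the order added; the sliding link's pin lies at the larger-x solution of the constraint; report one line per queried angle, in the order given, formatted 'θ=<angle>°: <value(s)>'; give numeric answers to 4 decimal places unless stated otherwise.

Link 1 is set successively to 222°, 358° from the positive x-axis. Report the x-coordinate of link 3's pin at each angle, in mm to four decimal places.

geometry: r = 60 mm, L = 120 mm, e = 1 mm
θ=222°: crank pin P = (r cos θ, r sin θ) = (-44.588690, -40.147836)
θ=222°: h = r sin θ − e = -40.147836 − 1 = -41.147836
θ=222°: x = r cos θ + √(L² − h²) = -44.588690 + 112.724689 = 68.136000
θ=358°: crank pin P = (r cos θ, r sin θ) = (59.963450, -2.093970)
θ=358°: h = r sin θ − e = -2.093970 − 1 = -3.093970
θ=358°: x = r cos θ + √(L² − h²) = 59.963450 + 119.960107 = 179.923557

θ=222°: 68.1360
θ=358°: 179.9236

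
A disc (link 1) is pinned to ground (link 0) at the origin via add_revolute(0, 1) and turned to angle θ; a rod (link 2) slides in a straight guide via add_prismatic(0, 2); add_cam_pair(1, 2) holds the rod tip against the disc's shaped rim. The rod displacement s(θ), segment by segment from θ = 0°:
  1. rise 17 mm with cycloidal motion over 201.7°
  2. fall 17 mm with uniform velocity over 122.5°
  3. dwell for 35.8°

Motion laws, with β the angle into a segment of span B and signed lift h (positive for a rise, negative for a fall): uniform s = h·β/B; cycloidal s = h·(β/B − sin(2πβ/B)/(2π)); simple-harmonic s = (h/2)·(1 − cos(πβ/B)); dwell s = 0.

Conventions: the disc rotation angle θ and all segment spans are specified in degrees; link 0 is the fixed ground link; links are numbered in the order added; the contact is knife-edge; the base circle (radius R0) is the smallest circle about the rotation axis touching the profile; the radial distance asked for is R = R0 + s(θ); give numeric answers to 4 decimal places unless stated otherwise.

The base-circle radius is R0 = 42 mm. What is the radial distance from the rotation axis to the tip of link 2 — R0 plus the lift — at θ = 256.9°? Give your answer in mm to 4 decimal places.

segment 1 (0° to 201.7°, cycloidal, h = 17) is passed completely: s = 0.0000 + (17) = 17.0000
θ = 256.9° falls in segment 2 (201.7° to 324.2°, uniform, h = -17): β = 256.9 − 201.7 = 55.2°, B = 122.5°; Δs = -17·55.2/122.5 = -7.6604; s = 17.0000 − 7.6604 = 9.3396
R = R0 + s = 42 + 9.3396 = 51.3396

51.3396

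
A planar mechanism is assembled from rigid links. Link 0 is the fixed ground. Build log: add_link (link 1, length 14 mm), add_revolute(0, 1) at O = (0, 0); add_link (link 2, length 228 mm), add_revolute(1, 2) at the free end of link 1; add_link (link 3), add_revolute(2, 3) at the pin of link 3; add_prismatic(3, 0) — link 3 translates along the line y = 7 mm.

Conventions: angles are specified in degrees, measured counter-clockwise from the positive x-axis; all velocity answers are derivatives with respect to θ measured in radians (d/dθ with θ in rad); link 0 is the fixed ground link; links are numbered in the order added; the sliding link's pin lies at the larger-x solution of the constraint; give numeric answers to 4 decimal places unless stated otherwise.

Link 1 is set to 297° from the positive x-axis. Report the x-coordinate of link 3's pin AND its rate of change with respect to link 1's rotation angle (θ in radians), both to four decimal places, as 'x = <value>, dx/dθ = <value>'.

geometry: r = 14 mm, L = 228 mm, e = 7 mm
crank pin P = (r cos θ, r sin θ) = (6.355867, -12.474091)
h = r sin θ − e = -12.474091 − 7 = -19.474091
x = r cos θ + √(L² − h²) = 6.355867 + 227.166810 = 233.522677
dx/dθ = −r sin θ − h·r cos θ/√(L² − h²) (θ in radians; h = -19.474091) = 13.018954

x = 233.5227, dx/dθ = 13.0190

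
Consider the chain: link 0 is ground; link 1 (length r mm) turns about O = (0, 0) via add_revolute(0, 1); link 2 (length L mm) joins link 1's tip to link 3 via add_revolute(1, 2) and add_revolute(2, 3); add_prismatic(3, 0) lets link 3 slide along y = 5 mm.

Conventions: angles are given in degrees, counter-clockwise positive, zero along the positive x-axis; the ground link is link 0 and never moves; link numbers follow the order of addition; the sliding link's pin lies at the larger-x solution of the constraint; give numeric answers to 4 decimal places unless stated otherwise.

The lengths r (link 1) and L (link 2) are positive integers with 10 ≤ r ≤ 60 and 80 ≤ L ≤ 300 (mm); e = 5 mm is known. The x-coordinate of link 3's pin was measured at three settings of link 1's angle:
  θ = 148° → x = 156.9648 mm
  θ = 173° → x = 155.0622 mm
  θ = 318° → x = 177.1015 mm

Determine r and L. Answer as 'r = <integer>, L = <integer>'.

constraint per measurement: (x − r cos θ)² + (r sin θ − e)² = L²
subtracting the θ₁ and θ₂ equations cancels the r² and L² terms:
r = (x₁² − x₂²) / (2[(x₁cos θ₁ + e sin θ₁) − (x₂cos θ₂ + e sin θ₂)]) = 13.0001 → r = 13
L² = (x₁ − r cos θ₁)² + (r sin θ₁ − e)² = 28224.0151 → L = 168.0000 → L = 168
check at θ₃=318°: x = 177.1015 (printed 177.1015) ✓

r = 13, L = 168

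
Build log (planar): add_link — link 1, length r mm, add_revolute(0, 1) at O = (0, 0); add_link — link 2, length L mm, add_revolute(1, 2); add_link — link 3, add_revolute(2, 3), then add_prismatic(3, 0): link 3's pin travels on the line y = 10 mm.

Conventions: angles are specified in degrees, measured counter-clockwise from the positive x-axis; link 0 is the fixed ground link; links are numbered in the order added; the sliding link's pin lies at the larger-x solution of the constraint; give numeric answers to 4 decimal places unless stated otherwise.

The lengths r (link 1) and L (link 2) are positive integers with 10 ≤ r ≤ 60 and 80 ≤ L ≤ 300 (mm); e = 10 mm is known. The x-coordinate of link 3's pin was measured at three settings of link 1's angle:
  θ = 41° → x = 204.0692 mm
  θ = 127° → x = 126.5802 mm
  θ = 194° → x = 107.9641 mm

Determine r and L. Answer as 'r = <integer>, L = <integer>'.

constraint per measurement: (x − r cos θ)² + (r sin θ − e)² = L²
subtracting the θ₁ and θ₂ equations cancels the r² and L² terms:
r = (x₁² − x₂²) / (2[(x₁cos θ₁ + e sin θ₁) − (x₂cos θ₂ + e sin θ₂)]) = 56.0000 → r = 56
L² = (x₁ − r cos θ₁)² + (r sin θ₁ − e)² = 26895.9985 → L = 164.0000 → L = 164
check at θ₃=194°: x = 107.9641 (printed 107.9641) ✓

r = 56, L = 164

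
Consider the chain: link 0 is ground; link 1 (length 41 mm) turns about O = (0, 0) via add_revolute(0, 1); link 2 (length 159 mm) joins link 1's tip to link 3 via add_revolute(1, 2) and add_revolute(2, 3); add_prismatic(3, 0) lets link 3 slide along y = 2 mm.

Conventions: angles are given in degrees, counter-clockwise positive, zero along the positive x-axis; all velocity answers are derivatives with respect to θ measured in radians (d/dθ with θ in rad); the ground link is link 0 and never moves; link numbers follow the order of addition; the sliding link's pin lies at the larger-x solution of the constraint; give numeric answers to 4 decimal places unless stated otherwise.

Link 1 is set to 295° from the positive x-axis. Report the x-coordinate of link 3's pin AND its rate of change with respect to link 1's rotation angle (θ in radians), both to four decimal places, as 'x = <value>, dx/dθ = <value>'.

geometry: r = 41 mm, L = 159 mm, e = 2 mm
crank pin P = (r cos θ, r sin θ) = (17.327349, -37.158619)
h = r sin θ − e = -37.158619 − 2 = -39.158619
x = r cos θ + √(L² − h²) = 17.327349 + 154.102571 = 171.429920
dx/dθ = −r sin θ − h·r cos θ/√(L² − h²) (θ in radians; h = -39.158619) = 41.561629

x = 171.4299, dx/dθ = 41.5616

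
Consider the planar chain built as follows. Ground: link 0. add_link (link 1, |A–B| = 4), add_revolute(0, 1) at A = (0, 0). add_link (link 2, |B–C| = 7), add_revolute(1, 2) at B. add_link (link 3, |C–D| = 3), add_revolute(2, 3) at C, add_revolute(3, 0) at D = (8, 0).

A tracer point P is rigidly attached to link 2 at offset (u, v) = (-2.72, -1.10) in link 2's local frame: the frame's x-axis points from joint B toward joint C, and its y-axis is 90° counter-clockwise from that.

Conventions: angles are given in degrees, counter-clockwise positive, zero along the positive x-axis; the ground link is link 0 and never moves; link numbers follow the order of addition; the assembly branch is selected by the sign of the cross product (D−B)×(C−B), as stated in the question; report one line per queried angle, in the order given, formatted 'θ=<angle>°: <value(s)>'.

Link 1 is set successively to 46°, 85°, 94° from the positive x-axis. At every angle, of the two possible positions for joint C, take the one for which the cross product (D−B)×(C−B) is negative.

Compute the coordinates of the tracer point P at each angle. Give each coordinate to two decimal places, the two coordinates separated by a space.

A=(0,0), D=(8.00,0)
θ=46°: B = A + 4.00·(cos46°, sin46°) = (2.7786, 2.8774)
θ=46°: |BD| = 5.9617
θ=46°: circle(B,7.00) ∩ circle(D,3.00): a=6.3356, h=2.9766
θ=46°:   candidates: C₊=(9.7641,2.4265) cross=17.746; C₋=(6.8908,-2.7874) cross=-17.746
θ=46°:   branch - wants cross < 0 → take C=(6.8908,-2.7874) (cross=-17.746)
θ=46°: ex = (C−B)/|BC| = (0.5875,-0.8093); ey = (0.8093,0.5875)
θ=46°: P = B + -2.72·ex + -1.10·ey = (0.2906,4.4323)
θ=85°: B = A + 4.00·(cos85°, sin85°) = (0.3486, 3.9848)
θ=85°: |BD| = 8.6268
θ=85°: circle(B,7.00) ∩ circle(D,3.00): a=6.6318, h=2.2405
θ=85°:   candidates: C₊=(7.2654,2.9087) cross=19.328; C₋=(5.1956,-1.0656) cross=-19.328
θ=85°:   branch - wants cross < 0 → take C=(5.1956,-1.0656) (cross=-19.328)
θ=85°: ex = (C−B)/|BC| = (0.6924,-0.7215); ey = (0.7215,0.6924)
θ=85°: P = B + -2.72·ex + -1.10·ey = (-2.3284,5.1855)
θ=94°: B = A + 4.00·(cos94°, sin94°) = (-0.2790, 3.9903)
θ=94°: |BD| = 9.1905
θ=94°: circle(B,7.00) ∩ circle(D,3.00): a=6.7714, h=1.7743
θ=94°:   candidates: C₊=(6.5912,2.6486) cross=16.307; C₋=(5.0505,-0.5481) cross=-16.307
θ=94°:   branch - wants cross < 0 → take C=(5.0505,-0.5481) (cross=-16.307)
θ=94°: ex = (C−B)/|BC| = (0.7614,-0.6483); ey = (0.6483,0.7614)
θ=94°: P = B + -2.72·ex + -1.10·ey = (-3.0631,4.9162)

θ=46°: 0.29 4.43
θ=85°: -2.33 5.19
θ=94°: -3.06 4.92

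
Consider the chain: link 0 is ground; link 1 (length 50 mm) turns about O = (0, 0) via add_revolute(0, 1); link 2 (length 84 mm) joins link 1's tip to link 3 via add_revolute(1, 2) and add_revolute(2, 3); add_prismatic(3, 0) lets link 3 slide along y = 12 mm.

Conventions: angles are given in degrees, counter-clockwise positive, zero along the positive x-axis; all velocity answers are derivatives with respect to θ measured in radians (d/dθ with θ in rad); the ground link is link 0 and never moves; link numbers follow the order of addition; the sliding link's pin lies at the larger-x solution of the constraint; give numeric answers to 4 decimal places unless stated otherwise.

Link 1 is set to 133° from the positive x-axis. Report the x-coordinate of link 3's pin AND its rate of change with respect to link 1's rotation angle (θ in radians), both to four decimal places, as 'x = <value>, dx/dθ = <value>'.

geometry: r = 50 mm, L = 84 mm, e = 12 mm
crank pin P = (r cos θ, r sin θ) = (-34.099918, 36.567685)
h = r sin θ − e = 36.567685 − 12 = 24.567685
x = r cos θ + √(L² − h²) = -34.099918 + 80.327012 = 46.227094
dx/dθ = −r sin θ − h·r cos θ/√(L² − h²) (θ in radians; h = 24.567685) = -26.138366

x = 46.2271, dx/dθ = -26.1384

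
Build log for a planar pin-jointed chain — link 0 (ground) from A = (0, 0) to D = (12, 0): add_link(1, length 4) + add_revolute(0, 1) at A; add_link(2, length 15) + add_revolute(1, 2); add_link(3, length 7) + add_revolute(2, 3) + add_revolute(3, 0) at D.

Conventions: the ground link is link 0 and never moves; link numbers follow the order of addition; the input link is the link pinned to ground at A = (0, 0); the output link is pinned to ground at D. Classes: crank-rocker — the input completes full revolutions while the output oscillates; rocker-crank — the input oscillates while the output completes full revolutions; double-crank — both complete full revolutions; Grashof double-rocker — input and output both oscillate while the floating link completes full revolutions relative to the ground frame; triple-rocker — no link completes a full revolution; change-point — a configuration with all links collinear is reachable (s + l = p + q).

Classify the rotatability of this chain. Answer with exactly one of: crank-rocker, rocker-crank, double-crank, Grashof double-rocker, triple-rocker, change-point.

lengths: ground=12, input=4, coupler=15, output=7
sorted: s=4 (shortest), l=15 (longest), p+q=19
s + l = 19 vs p + q = 19
s + l = p + q → change-point (collinear configuration reachable)

change-point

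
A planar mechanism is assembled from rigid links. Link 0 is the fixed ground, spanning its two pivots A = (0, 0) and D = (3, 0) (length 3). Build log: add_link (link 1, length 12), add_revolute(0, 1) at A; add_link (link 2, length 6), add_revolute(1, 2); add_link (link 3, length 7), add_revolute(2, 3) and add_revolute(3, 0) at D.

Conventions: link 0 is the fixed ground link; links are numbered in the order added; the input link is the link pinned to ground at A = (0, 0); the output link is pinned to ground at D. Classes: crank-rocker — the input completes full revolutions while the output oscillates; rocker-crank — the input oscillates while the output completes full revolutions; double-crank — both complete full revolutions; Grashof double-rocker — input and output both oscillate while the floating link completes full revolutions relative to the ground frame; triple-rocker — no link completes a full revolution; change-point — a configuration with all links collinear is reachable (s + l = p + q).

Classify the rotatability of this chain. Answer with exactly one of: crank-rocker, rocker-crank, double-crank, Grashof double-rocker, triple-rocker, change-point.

lengths: ground=3, input=12, coupler=6, output=7
sorted: s=3 (shortest), l=12 (longest), p+q=13
s + l = 15 vs p + q = 13
s + l > p + q → non-Grashof → no link fully rotates → triple-rocker

triple-rocker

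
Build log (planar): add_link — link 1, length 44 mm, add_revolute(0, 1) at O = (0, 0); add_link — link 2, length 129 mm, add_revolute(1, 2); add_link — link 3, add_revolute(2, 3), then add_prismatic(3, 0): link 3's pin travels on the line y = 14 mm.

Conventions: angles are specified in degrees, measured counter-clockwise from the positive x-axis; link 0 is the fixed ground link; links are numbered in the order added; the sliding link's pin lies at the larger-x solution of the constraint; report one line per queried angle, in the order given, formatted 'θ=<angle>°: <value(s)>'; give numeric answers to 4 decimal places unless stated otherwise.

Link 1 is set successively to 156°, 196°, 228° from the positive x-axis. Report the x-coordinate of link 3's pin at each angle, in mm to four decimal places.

geometry: r = 44 mm, L = 129 mm, e = 14 mm
θ=156°: crank pin P = (r cos θ, r sin θ) = (-40.196000, 17.896412)
θ=156°: h = r sin θ − e = 17.896412 − 14 = 3.896412
θ=156°: x = r cos θ + √(L² − h²) = -40.196000 + 128.941141 = 88.745141
θ=196°: crank pin P = (r cos θ, r sin θ) = (-42.295515, -12.128044)
θ=196°: h = r sin θ − e = -12.128044 − 14 = -26.128044
θ=196°: x = r cos θ + √(L² − h²) = -42.295515 + 126.326265 = 84.030751
θ=228°: crank pin P = (r cos θ, r sin θ) = (-29.441747, -32.698372)
θ=228°: h = r sin θ − e = -32.698372 − 14 = -46.698372
θ=228°: x = r cos θ + √(L² − h²) = -29.441747 + 120.250830 = 90.809083

θ=156°: 88.7451
θ=196°: 84.0308
θ=228°: 90.8091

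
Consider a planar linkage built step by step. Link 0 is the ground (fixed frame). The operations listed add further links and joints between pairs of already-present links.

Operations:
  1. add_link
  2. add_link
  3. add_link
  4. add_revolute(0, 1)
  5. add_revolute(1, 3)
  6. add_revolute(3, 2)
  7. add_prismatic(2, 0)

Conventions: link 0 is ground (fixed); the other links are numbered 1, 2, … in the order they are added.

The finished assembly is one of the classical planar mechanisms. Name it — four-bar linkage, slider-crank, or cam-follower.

links: 4 (incl. ground); joints: 3 revolute, 1 prismatic, 0 higher (cam) pair, forming one closed loop
4 links, 3 revolutes + 1 prismatic in one loop → slider-crank

slider-crank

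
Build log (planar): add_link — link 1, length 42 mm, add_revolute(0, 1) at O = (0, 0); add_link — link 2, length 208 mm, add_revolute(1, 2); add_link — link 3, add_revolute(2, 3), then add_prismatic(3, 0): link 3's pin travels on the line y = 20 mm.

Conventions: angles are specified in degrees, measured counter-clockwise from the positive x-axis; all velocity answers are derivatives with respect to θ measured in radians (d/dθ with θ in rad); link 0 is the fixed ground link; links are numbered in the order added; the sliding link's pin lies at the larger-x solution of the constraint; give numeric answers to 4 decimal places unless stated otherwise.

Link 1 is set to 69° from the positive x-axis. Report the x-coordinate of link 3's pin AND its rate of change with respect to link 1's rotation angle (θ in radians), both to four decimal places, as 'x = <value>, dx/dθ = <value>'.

geometry: r = 42 mm, L = 208 mm, e = 20 mm
crank pin P = (r cos θ, r sin θ) = (15.051454, 39.210378)
h = r sin θ − e = 39.210378 − 20 = 19.210378
x = r cos θ + √(L² − h²) = 15.051454 + 207.110988 = 222.162442
dx/dθ = −r sin θ − h·r cos θ/√(L² − h²) (θ in radians; h = 19.210378) = -40.606461

x = 222.1624, dx/dθ = -40.6065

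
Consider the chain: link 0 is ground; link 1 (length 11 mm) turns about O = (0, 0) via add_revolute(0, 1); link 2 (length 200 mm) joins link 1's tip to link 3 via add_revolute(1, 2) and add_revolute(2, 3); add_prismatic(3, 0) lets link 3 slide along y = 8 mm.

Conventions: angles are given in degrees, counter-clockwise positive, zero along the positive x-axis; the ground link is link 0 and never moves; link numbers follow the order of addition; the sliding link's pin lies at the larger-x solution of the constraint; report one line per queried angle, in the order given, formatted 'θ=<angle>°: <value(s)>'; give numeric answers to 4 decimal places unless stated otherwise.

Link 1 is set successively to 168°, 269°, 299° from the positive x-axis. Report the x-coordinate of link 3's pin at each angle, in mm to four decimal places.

geometry: r = 11 mm, L = 200 mm, e = 8 mm
θ=168°: crank pin P = (r cos θ, r sin θ) = (-10.759624, 2.287029)
θ=168°: h = r sin θ − e = 2.287029 − 8 = -5.712971
θ=168°: x = r cos θ + √(L² − h²) = -10.759624 + 199.918388 = 189.158765
θ=269°: crank pin P = (r cos θ, r sin θ) = (-0.191976, -10.998325)
θ=269°: h = r sin θ − e = -10.998325 − 8 = -18.998325
θ=269°: x = r cos θ + √(L² − h²) = -0.191976 + 199.095614 = 198.903638
θ=299°: crank pin P = (r cos θ, r sin θ) = (5.332906, -9.620817)
θ=299°: h = r sin θ − e = -9.620817 − 8 = -17.620817
θ=299°: x = r cos θ + √(L² − h²) = 5.332906 + 199.222255 = 204.555161

θ=168°: 189.1588
θ=269°: 198.9036
θ=299°: 204.5552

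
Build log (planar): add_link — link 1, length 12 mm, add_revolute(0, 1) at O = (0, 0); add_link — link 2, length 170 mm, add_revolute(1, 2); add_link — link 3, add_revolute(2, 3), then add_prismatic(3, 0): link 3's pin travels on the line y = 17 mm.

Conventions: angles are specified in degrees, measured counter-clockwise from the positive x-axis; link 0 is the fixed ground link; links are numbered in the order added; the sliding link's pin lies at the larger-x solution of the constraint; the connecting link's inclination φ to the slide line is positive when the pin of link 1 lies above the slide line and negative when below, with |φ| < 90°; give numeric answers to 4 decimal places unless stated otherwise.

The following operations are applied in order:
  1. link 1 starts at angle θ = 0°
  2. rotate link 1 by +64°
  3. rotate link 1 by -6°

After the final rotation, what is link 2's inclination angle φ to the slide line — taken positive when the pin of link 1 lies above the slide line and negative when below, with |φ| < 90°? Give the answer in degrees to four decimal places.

geometry: r = 12 mm, L = 170 mm, e = 17 mm; θ starts at 0°
rotate link 1 by +64°: θ ← 0° +64° = 64°
rotate link 1 by -6°: θ ← 64° -6° = 58°
h = r sin θ − e = 10.176577 − 17 = -6.823423
sin φ = h / L = -6.823423 / 170 = -0.04013778
φ = arcsin(-0.04013778) = -2.300343°

-2.3003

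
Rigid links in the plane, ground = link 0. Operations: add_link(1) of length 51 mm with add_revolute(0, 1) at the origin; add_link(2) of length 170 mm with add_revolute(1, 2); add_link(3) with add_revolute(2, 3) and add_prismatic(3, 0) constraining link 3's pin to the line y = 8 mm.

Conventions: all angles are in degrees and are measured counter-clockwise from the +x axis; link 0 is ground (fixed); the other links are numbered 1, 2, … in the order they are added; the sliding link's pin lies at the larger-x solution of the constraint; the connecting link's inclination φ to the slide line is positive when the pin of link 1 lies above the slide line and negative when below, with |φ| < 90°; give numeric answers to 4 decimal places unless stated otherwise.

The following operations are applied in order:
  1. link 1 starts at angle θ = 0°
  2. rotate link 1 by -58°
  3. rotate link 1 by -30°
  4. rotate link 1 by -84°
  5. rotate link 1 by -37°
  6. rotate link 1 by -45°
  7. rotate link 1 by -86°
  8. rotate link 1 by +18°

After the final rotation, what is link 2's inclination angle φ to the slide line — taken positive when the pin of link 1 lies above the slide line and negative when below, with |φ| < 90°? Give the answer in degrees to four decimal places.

geometry: r = 51 mm, L = 170 mm, e = 8 mm; θ starts at 0°
rotate link 1 by -58°: θ ← 0° -58° = -58°
rotate link 1 by -30°: θ ← -58° -30° = -88°
rotate link 1 by -84°: θ ← -88° -84° = -172°
rotate link 1 by -37°: θ ← -172° -37° = -209°
rotate link 1 by -45°: θ ← -209° -45° = -254°
rotate link 1 by -86°: θ ← -254° -86° = -340°
rotate link 1 by +18°: θ ← -340° +18° = -322°
h = r sin θ − e = 31.398735 − 8 = 23.398735
sin φ = h / L = 23.398735 / 170 = 0.13763962
φ = arcsin(0.13763962) = 7.911284°

7.9113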